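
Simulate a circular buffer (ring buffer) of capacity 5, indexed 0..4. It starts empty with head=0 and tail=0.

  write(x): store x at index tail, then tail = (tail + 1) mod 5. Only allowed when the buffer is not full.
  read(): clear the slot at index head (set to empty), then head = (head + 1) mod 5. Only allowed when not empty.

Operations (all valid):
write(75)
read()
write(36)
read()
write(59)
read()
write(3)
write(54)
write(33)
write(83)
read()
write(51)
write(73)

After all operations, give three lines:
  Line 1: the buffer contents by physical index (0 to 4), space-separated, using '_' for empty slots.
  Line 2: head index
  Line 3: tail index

write(75): buf=[75 _ _ _ _], head=0, tail=1, size=1
read(): buf=[_ _ _ _ _], head=1, tail=1, size=0
write(36): buf=[_ 36 _ _ _], head=1, tail=2, size=1
read(): buf=[_ _ _ _ _], head=2, tail=2, size=0
write(59): buf=[_ _ 59 _ _], head=2, tail=3, size=1
read(): buf=[_ _ _ _ _], head=3, tail=3, size=0
write(3): buf=[_ _ _ 3 _], head=3, tail=4, size=1
write(54): buf=[_ _ _ 3 54], head=3, tail=0, size=2
write(33): buf=[33 _ _ 3 54], head=3, tail=1, size=3
write(83): buf=[33 83 _ 3 54], head=3, tail=2, size=4
read(): buf=[33 83 _ _ 54], head=4, tail=2, size=3
write(51): buf=[33 83 51 _ 54], head=4, tail=3, size=4
write(73): buf=[33 83 51 73 54], head=4, tail=4, size=5

Answer: 33 83 51 73 54
4
4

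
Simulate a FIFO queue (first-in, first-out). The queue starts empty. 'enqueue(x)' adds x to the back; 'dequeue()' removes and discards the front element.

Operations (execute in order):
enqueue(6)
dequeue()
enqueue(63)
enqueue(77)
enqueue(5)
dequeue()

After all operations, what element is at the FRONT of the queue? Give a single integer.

enqueue(6): queue = [6]
dequeue(): queue = []
enqueue(63): queue = [63]
enqueue(77): queue = [63, 77]
enqueue(5): queue = [63, 77, 5]
dequeue(): queue = [77, 5]

Answer: 77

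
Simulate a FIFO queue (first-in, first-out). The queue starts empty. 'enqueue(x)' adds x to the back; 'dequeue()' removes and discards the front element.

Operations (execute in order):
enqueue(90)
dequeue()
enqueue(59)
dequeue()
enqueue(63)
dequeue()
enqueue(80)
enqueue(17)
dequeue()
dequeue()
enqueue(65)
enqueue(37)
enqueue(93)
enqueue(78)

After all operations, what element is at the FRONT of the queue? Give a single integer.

Answer: 65

Derivation:
enqueue(90): queue = [90]
dequeue(): queue = []
enqueue(59): queue = [59]
dequeue(): queue = []
enqueue(63): queue = [63]
dequeue(): queue = []
enqueue(80): queue = [80]
enqueue(17): queue = [80, 17]
dequeue(): queue = [17]
dequeue(): queue = []
enqueue(65): queue = [65]
enqueue(37): queue = [65, 37]
enqueue(93): queue = [65, 37, 93]
enqueue(78): queue = [65, 37, 93, 78]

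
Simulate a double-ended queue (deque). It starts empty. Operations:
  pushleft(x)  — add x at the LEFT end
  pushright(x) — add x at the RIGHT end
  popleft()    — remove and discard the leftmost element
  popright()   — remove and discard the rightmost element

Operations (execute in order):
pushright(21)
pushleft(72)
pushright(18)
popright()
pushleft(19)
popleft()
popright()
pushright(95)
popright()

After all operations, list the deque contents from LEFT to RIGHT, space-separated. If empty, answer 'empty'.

Answer: 72

Derivation:
pushright(21): [21]
pushleft(72): [72, 21]
pushright(18): [72, 21, 18]
popright(): [72, 21]
pushleft(19): [19, 72, 21]
popleft(): [72, 21]
popright(): [72]
pushright(95): [72, 95]
popright(): [72]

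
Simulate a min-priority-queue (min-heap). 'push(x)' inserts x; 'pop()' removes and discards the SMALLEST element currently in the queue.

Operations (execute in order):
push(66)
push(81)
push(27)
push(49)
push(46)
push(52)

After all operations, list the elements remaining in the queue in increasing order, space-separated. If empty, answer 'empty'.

push(66): heap contents = [66]
push(81): heap contents = [66, 81]
push(27): heap contents = [27, 66, 81]
push(49): heap contents = [27, 49, 66, 81]
push(46): heap contents = [27, 46, 49, 66, 81]
push(52): heap contents = [27, 46, 49, 52, 66, 81]

Answer: 27 46 49 52 66 81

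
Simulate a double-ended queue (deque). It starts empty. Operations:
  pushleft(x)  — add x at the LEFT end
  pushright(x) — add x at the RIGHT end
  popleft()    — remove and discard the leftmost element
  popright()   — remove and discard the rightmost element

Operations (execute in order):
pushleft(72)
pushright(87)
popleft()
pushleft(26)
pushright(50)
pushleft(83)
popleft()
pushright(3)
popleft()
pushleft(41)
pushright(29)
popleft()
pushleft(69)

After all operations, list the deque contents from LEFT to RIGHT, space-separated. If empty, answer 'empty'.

Answer: 69 87 50 3 29

Derivation:
pushleft(72): [72]
pushright(87): [72, 87]
popleft(): [87]
pushleft(26): [26, 87]
pushright(50): [26, 87, 50]
pushleft(83): [83, 26, 87, 50]
popleft(): [26, 87, 50]
pushright(3): [26, 87, 50, 3]
popleft(): [87, 50, 3]
pushleft(41): [41, 87, 50, 3]
pushright(29): [41, 87, 50, 3, 29]
popleft(): [87, 50, 3, 29]
pushleft(69): [69, 87, 50, 3, 29]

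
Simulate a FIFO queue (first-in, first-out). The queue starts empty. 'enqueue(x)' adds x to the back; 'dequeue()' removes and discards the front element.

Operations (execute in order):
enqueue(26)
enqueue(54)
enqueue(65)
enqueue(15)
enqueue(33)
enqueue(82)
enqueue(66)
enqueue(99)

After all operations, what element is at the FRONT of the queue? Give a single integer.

enqueue(26): queue = [26]
enqueue(54): queue = [26, 54]
enqueue(65): queue = [26, 54, 65]
enqueue(15): queue = [26, 54, 65, 15]
enqueue(33): queue = [26, 54, 65, 15, 33]
enqueue(82): queue = [26, 54, 65, 15, 33, 82]
enqueue(66): queue = [26, 54, 65, 15, 33, 82, 66]
enqueue(99): queue = [26, 54, 65, 15, 33, 82, 66, 99]

Answer: 26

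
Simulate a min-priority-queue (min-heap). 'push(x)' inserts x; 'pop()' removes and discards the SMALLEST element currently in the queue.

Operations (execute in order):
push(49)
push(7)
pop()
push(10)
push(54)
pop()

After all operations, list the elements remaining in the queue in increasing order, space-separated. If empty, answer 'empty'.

push(49): heap contents = [49]
push(7): heap contents = [7, 49]
pop() → 7: heap contents = [49]
push(10): heap contents = [10, 49]
push(54): heap contents = [10, 49, 54]
pop() → 10: heap contents = [49, 54]

Answer: 49 54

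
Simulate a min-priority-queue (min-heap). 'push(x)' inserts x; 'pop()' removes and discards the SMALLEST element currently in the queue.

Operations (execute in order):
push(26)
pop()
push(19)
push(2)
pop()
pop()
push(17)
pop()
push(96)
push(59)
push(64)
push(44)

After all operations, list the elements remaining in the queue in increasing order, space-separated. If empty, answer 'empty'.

Answer: 44 59 64 96

Derivation:
push(26): heap contents = [26]
pop() → 26: heap contents = []
push(19): heap contents = [19]
push(2): heap contents = [2, 19]
pop() → 2: heap contents = [19]
pop() → 19: heap contents = []
push(17): heap contents = [17]
pop() → 17: heap contents = []
push(96): heap contents = [96]
push(59): heap contents = [59, 96]
push(64): heap contents = [59, 64, 96]
push(44): heap contents = [44, 59, 64, 96]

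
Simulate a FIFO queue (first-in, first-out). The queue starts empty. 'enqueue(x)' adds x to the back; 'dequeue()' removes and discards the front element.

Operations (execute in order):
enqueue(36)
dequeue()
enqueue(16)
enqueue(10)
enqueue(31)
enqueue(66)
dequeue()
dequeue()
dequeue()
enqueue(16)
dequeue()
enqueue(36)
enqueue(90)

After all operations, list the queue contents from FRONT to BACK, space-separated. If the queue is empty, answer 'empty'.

Answer: 16 36 90

Derivation:
enqueue(36): [36]
dequeue(): []
enqueue(16): [16]
enqueue(10): [16, 10]
enqueue(31): [16, 10, 31]
enqueue(66): [16, 10, 31, 66]
dequeue(): [10, 31, 66]
dequeue(): [31, 66]
dequeue(): [66]
enqueue(16): [66, 16]
dequeue(): [16]
enqueue(36): [16, 36]
enqueue(90): [16, 36, 90]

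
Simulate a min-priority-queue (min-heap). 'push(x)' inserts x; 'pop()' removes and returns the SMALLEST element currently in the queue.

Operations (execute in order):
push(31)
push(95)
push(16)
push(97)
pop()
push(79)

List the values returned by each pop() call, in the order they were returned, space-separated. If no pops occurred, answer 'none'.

push(31): heap contents = [31]
push(95): heap contents = [31, 95]
push(16): heap contents = [16, 31, 95]
push(97): heap contents = [16, 31, 95, 97]
pop() → 16: heap contents = [31, 95, 97]
push(79): heap contents = [31, 79, 95, 97]

Answer: 16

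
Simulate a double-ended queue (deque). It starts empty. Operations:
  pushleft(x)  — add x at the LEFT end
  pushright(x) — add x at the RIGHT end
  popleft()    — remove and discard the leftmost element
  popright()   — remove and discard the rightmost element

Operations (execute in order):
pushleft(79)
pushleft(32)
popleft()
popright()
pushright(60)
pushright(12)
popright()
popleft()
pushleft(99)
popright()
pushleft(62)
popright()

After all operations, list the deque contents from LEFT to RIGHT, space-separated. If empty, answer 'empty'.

pushleft(79): [79]
pushleft(32): [32, 79]
popleft(): [79]
popright(): []
pushright(60): [60]
pushright(12): [60, 12]
popright(): [60]
popleft(): []
pushleft(99): [99]
popright(): []
pushleft(62): [62]
popright(): []

Answer: empty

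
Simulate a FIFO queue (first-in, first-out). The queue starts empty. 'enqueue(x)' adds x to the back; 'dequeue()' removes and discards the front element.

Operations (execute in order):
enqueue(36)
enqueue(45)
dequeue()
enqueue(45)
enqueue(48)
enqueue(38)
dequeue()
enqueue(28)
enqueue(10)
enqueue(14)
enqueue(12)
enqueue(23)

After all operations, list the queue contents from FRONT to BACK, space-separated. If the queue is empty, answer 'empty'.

enqueue(36): [36]
enqueue(45): [36, 45]
dequeue(): [45]
enqueue(45): [45, 45]
enqueue(48): [45, 45, 48]
enqueue(38): [45, 45, 48, 38]
dequeue(): [45, 48, 38]
enqueue(28): [45, 48, 38, 28]
enqueue(10): [45, 48, 38, 28, 10]
enqueue(14): [45, 48, 38, 28, 10, 14]
enqueue(12): [45, 48, 38, 28, 10, 14, 12]
enqueue(23): [45, 48, 38, 28, 10, 14, 12, 23]

Answer: 45 48 38 28 10 14 12 23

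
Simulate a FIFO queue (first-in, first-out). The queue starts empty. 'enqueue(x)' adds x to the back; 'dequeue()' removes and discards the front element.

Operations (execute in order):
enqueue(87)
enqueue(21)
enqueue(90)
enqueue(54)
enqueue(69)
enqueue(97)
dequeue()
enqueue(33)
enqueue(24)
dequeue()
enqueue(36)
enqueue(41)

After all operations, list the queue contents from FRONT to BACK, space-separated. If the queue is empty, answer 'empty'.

enqueue(87): [87]
enqueue(21): [87, 21]
enqueue(90): [87, 21, 90]
enqueue(54): [87, 21, 90, 54]
enqueue(69): [87, 21, 90, 54, 69]
enqueue(97): [87, 21, 90, 54, 69, 97]
dequeue(): [21, 90, 54, 69, 97]
enqueue(33): [21, 90, 54, 69, 97, 33]
enqueue(24): [21, 90, 54, 69, 97, 33, 24]
dequeue(): [90, 54, 69, 97, 33, 24]
enqueue(36): [90, 54, 69, 97, 33, 24, 36]
enqueue(41): [90, 54, 69, 97, 33, 24, 36, 41]

Answer: 90 54 69 97 33 24 36 41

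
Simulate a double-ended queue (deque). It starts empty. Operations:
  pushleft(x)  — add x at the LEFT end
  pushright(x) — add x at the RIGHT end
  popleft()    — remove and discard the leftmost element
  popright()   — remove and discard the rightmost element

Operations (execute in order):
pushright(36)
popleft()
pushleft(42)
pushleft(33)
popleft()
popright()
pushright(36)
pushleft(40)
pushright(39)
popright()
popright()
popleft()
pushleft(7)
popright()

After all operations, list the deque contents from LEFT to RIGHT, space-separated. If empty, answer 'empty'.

pushright(36): [36]
popleft(): []
pushleft(42): [42]
pushleft(33): [33, 42]
popleft(): [42]
popright(): []
pushright(36): [36]
pushleft(40): [40, 36]
pushright(39): [40, 36, 39]
popright(): [40, 36]
popright(): [40]
popleft(): []
pushleft(7): [7]
popright(): []

Answer: empty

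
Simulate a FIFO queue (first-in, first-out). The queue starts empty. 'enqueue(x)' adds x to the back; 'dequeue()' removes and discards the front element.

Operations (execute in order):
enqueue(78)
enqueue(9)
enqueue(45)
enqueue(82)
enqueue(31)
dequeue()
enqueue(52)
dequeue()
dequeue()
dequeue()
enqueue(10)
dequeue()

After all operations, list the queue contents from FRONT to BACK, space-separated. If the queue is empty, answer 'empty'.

enqueue(78): [78]
enqueue(9): [78, 9]
enqueue(45): [78, 9, 45]
enqueue(82): [78, 9, 45, 82]
enqueue(31): [78, 9, 45, 82, 31]
dequeue(): [9, 45, 82, 31]
enqueue(52): [9, 45, 82, 31, 52]
dequeue(): [45, 82, 31, 52]
dequeue(): [82, 31, 52]
dequeue(): [31, 52]
enqueue(10): [31, 52, 10]
dequeue(): [52, 10]

Answer: 52 10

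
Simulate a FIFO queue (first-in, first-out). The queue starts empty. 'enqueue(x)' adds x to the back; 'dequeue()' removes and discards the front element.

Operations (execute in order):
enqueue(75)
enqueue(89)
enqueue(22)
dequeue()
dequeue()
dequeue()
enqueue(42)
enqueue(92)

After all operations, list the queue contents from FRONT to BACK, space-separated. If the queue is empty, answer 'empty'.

enqueue(75): [75]
enqueue(89): [75, 89]
enqueue(22): [75, 89, 22]
dequeue(): [89, 22]
dequeue(): [22]
dequeue(): []
enqueue(42): [42]
enqueue(92): [42, 92]

Answer: 42 92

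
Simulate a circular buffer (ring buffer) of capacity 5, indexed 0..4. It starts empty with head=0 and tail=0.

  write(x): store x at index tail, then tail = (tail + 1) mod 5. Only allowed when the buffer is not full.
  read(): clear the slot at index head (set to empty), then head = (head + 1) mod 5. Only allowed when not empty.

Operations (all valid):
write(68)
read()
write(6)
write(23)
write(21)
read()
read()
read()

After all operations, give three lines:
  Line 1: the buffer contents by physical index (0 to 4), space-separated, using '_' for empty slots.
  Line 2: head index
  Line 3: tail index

Answer: _ _ _ _ _
4
4

Derivation:
write(68): buf=[68 _ _ _ _], head=0, tail=1, size=1
read(): buf=[_ _ _ _ _], head=1, tail=1, size=0
write(6): buf=[_ 6 _ _ _], head=1, tail=2, size=1
write(23): buf=[_ 6 23 _ _], head=1, tail=3, size=2
write(21): buf=[_ 6 23 21 _], head=1, tail=4, size=3
read(): buf=[_ _ 23 21 _], head=2, tail=4, size=2
read(): buf=[_ _ _ 21 _], head=3, tail=4, size=1
read(): buf=[_ _ _ _ _], head=4, tail=4, size=0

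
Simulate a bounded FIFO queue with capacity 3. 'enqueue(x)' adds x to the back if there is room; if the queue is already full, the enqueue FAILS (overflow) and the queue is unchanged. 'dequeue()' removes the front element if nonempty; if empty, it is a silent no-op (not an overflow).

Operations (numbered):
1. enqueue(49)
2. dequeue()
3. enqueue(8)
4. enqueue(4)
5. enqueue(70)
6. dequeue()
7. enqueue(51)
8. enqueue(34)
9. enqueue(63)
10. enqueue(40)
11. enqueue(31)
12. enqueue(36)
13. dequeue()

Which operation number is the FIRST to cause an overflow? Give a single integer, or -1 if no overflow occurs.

1. enqueue(49): size=1
2. dequeue(): size=0
3. enqueue(8): size=1
4. enqueue(4): size=2
5. enqueue(70): size=3
6. dequeue(): size=2
7. enqueue(51): size=3
8. enqueue(34): size=3=cap → OVERFLOW (fail)
9. enqueue(63): size=3=cap → OVERFLOW (fail)
10. enqueue(40): size=3=cap → OVERFLOW (fail)
11. enqueue(31): size=3=cap → OVERFLOW (fail)
12. enqueue(36): size=3=cap → OVERFLOW (fail)
13. dequeue(): size=2

Answer: 8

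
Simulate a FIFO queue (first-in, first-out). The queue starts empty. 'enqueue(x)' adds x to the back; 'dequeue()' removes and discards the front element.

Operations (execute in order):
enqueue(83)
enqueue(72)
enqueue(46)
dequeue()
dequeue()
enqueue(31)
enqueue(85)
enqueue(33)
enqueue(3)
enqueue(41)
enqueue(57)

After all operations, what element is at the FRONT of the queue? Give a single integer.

enqueue(83): queue = [83]
enqueue(72): queue = [83, 72]
enqueue(46): queue = [83, 72, 46]
dequeue(): queue = [72, 46]
dequeue(): queue = [46]
enqueue(31): queue = [46, 31]
enqueue(85): queue = [46, 31, 85]
enqueue(33): queue = [46, 31, 85, 33]
enqueue(3): queue = [46, 31, 85, 33, 3]
enqueue(41): queue = [46, 31, 85, 33, 3, 41]
enqueue(57): queue = [46, 31, 85, 33, 3, 41, 57]

Answer: 46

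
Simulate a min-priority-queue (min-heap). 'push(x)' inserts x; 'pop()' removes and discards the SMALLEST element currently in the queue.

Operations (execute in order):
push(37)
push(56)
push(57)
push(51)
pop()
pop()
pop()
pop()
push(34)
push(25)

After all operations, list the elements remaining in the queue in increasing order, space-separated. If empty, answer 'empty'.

Answer: 25 34

Derivation:
push(37): heap contents = [37]
push(56): heap contents = [37, 56]
push(57): heap contents = [37, 56, 57]
push(51): heap contents = [37, 51, 56, 57]
pop() → 37: heap contents = [51, 56, 57]
pop() → 51: heap contents = [56, 57]
pop() → 56: heap contents = [57]
pop() → 57: heap contents = []
push(34): heap contents = [34]
push(25): heap contents = [25, 34]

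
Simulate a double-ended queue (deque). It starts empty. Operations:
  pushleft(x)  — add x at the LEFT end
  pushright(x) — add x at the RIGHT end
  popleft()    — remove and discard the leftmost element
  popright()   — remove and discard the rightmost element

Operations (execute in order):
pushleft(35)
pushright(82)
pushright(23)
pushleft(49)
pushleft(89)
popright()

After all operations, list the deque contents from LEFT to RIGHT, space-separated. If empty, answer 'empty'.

Answer: 89 49 35 82

Derivation:
pushleft(35): [35]
pushright(82): [35, 82]
pushright(23): [35, 82, 23]
pushleft(49): [49, 35, 82, 23]
pushleft(89): [89, 49, 35, 82, 23]
popright(): [89, 49, 35, 82]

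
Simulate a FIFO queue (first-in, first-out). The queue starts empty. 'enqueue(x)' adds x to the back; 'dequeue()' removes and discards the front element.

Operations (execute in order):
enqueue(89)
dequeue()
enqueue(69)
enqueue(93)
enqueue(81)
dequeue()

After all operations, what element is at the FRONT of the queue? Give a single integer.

Answer: 93

Derivation:
enqueue(89): queue = [89]
dequeue(): queue = []
enqueue(69): queue = [69]
enqueue(93): queue = [69, 93]
enqueue(81): queue = [69, 93, 81]
dequeue(): queue = [93, 81]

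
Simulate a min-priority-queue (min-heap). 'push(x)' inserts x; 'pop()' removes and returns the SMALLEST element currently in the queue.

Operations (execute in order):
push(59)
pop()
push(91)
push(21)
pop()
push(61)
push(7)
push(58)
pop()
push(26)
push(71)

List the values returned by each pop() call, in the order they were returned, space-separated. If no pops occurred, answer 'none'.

Answer: 59 21 7

Derivation:
push(59): heap contents = [59]
pop() → 59: heap contents = []
push(91): heap contents = [91]
push(21): heap contents = [21, 91]
pop() → 21: heap contents = [91]
push(61): heap contents = [61, 91]
push(7): heap contents = [7, 61, 91]
push(58): heap contents = [7, 58, 61, 91]
pop() → 7: heap contents = [58, 61, 91]
push(26): heap contents = [26, 58, 61, 91]
push(71): heap contents = [26, 58, 61, 71, 91]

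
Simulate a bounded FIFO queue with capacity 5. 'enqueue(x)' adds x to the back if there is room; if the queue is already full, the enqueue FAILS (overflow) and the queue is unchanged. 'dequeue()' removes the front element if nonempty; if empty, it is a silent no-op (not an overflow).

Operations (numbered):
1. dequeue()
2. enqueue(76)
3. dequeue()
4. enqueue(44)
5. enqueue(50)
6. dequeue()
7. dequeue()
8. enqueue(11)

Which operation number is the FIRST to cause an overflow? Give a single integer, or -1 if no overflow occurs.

Answer: -1

Derivation:
1. dequeue(): empty, no-op, size=0
2. enqueue(76): size=1
3. dequeue(): size=0
4. enqueue(44): size=1
5. enqueue(50): size=2
6. dequeue(): size=1
7. dequeue(): size=0
8. enqueue(11): size=1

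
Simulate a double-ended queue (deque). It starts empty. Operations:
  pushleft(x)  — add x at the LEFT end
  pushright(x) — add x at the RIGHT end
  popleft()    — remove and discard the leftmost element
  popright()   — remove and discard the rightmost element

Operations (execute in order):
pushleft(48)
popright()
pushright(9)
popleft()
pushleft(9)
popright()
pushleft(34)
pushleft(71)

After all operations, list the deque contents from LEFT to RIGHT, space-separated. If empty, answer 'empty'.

Answer: 71 34

Derivation:
pushleft(48): [48]
popright(): []
pushright(9): [9]
popleft(): []
pushleft(9): [9]
popright(): []
pushleft(34): [34]
pushleft(71): [71, 34]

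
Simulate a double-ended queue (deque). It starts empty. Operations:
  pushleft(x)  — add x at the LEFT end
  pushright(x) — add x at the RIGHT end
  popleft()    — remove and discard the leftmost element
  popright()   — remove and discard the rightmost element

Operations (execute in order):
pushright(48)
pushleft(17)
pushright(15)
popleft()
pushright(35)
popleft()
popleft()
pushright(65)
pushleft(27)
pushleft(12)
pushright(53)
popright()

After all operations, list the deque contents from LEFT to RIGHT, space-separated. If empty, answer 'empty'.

Answer: 12 27 35 65

Derivation:
pushright(48): [48]
pushleft(17): [17, 48]
pushright(15): [17, 48, 15]
popleft(): [48, 15]
pushright(35): [48, 15, 35]
popleft(): [15, 35]
popleft(): [35]
pushright(65): [35, 65]
pushleft(27): [27, 35, 65]
pushleft(12): [12, 27, 35, 65]
pushright(53): [12, 27, 35, 65, 53]
popright(): [12, 27, 35, 65]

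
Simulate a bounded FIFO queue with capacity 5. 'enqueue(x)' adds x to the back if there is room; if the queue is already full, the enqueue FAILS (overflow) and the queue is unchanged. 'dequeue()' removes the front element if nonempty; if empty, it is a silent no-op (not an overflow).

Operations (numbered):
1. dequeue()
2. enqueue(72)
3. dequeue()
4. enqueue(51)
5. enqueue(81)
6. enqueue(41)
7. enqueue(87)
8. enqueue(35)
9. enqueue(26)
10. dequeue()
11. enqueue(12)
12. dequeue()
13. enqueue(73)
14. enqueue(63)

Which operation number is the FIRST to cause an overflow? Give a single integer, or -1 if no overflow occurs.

1. dequeue(): empty, no-op, size=0
2. enqueue(72): size=1
3. dequeue(): size=0
4. enqueue(51): size=1
5. enqueue(81): size=2
6. enqueue(41): size=3
7. enqueue(87): size=4
8. enqueue(35): size=5
9. enqueue(26): size=5=cap → OVERFLOW (fail)
10. dequeue(): size=4
11. enqueue(12): size=5
12. dequeue(): size=4
13. enqueue(73): size=5
14. enqueue(63): size=5=cap → OVERFLOW (fail)

Answer: 9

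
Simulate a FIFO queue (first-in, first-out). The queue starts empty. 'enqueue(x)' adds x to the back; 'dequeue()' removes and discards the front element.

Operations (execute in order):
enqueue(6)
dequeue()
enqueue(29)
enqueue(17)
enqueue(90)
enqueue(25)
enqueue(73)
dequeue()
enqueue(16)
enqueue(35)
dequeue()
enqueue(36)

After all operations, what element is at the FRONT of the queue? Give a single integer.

Answer: 90

Derivation:
enqueue(6): queue = [6]
dequeue(): queue = []
enqueue(29): queue = [29]
enqueue(17): queue = [29, 17]
enqueue(90): queue = [29, 17, 90]
enqueue(25): queue = [29, 17, 90, 25]
enqueue(73): queue = [29, 17, 90, 25, 73]
dequeue(): queue = [17, 90, 25, 73]
enqueue(16): queue = [17, 90, 25, 73, 16]
enqueue(35): queue = [17, 90, 25, 73, 16, 35]
dequeue(): queue = [90, 25, 73, 16, 35]
enqueue(36): queue = [90, 25, 73, 16, 35, 36]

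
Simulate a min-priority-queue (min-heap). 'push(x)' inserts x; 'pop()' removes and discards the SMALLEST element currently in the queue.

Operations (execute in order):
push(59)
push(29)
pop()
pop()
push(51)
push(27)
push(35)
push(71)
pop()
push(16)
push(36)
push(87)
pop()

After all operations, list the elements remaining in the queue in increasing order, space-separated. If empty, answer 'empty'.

Answer: 35 36 51 71 87

Derivation:
push(59): heap contents = [59]
push(29): heap contents = [29, 59]
pop() → 29: heap contents = [59]
pop() → 59: heap contents = []
push(51): heap contents = [51]
push(27): heap contents = [27, 51]
push(35): heap contents = [27, 35, 51]
push(71): heap contents = [27, 35, 51, 71]
pop() → 27: heap contents = [35, 51, 71]
push(16): heap contents = [16, 35, 51, 71]
push(36): heap contents = [16, 35, 36, 51, 71]
push(87): heap contents = [16, 35, 36, 51, 71, 87]
pop() → 16: heap contents = [35, 36, 51, 71, 87]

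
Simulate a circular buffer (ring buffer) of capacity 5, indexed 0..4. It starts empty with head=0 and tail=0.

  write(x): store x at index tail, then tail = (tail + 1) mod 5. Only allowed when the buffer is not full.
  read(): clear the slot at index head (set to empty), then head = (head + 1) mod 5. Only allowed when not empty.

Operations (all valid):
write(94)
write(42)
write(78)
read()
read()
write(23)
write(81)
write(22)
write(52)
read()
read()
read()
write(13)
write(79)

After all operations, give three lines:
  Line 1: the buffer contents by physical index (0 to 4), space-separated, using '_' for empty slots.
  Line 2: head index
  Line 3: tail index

Answer: 22 52 13 79 _
0
4

Derivation:
write(94): buf=[94 _ _ _ _], head=0, tail=1, size=1
write(42): buf=[94 42 _ _ _], head=0, tail=2, size=2
write(78): buf=[94 42 78 _ _], head=0, tail=3, size=3
read(): buf=[_ 42 78 _ _], head=1, tail=3, size=2
read(): buf=[_ _ 78 _ _], head=2, tail=3, size=1
write(23): buf=[_ _ 78 23 _], head=2, tail=4, size=2
write(81): buf=[_ _ 78 23 81], head=2, tail=0, size=3
write(22): buf=[22 _ 78 23 81], head=2, tail=1, size=4
write(52): buf=[22 52 78 23 81], head=2, tail=2, size=5
read(): buf=[22 52 _ 23 81], head=3, tail=2, size=4
read(): buf=[22 52 _ _ 81], head=4, tail=2, size=3
read(): buf=[22 52 _ _ _], head=0, tail=2, size=2
write(13): buf=[22 52 13 _ _], head=0, tail=3, size=3
write(79): buf=[22 52 13 79 _], head=0, tail=4, size=4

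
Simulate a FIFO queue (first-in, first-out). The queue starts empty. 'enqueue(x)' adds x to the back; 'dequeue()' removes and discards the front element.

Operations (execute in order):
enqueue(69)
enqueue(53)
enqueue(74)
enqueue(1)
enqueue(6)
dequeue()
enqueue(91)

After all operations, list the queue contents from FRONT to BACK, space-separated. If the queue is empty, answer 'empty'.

Answer: 53 74 1 6 91

Derivation:
enqueue(69): [69]
enqueue(53): [69, 53]
enqueue(74): [69, 53, 74]
enqueue(1): [69, 53, 74, 1]
enqueue(6): [69, 53, 74, 1, 6]
dequeue(): [53, 74, 1, 6]
enqueue(91): [53, 74, 1, 6, 91]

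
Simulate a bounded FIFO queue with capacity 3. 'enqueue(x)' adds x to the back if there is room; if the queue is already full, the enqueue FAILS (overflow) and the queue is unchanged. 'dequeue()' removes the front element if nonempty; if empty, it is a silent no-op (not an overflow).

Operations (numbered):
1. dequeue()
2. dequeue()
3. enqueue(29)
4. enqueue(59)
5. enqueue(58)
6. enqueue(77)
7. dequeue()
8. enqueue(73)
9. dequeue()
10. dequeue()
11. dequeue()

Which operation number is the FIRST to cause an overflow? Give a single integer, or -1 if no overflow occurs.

Answer: 6

Derivation:
1. dequeue(): empty, no-op, size=0
2. dequeue(): empty, no-op, size=0
3. enqueue(29): size=1
4. enqueue(59): size=2
5. enqueue(58): size=3
6. enqueue(77): size=3=cap → OVERFLOW (fail)
7. dequeue(): size=2
8. enqueue(73): size=3
9. dequeue(): size=2
10. dequeue(): size=1
11. dequeue(): size=0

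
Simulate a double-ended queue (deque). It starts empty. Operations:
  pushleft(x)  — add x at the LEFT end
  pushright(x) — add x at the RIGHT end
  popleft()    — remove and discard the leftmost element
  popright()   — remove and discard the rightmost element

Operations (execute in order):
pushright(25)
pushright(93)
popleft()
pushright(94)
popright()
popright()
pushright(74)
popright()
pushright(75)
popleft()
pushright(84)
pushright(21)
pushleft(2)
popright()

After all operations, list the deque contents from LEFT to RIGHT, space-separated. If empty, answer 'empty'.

Answer: 2 84

Derivation:
pushright(25): [25]
pushright(93): [25, 93]
popleft(): [93]
pushright(94): [93, 94]
popright(): [93]
popright(): []
pushright(74): [74]
popright(): []
pushright(75): [75]
popleft(): []
pushright(84): [84]
pushright(21): [84, 21]
pushleft(2): [2, 84, 21]
popright(): [2, 84]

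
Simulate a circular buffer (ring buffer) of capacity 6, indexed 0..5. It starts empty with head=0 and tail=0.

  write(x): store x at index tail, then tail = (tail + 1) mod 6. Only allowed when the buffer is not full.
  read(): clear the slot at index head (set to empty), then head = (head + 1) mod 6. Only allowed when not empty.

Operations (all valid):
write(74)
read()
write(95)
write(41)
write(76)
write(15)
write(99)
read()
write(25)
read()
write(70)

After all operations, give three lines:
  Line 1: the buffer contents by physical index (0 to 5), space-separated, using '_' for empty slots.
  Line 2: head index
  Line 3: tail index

write(74): buf=[74 _ _ _ _ _], head=0, tail=1, size=1
read(): buf=[_ _ _ _ _ _], head=1, tail=1, size=0
write(95): buf=[_ 95 _ _ _ _], head=1, tail=2, size=1
write(41): buf=[_ 95 41 _ _ _], head=1, tail=3, size=2
write(76): buf=[_ 95 41 76 _ _], head=1, tail=4, size=3
write(15): buf=[_ 95 41 76 15 _], head=1, tail=5, size=4
write(99): buf=[_ 95 41 76 15 99], head=1, tail=0, size=5
read(): buf=[_ _ 41 76 15 99], head=2, tail=0, size=4
write(25): buf=[25 _ 41 76 15 99], head=2, tail=1, size=5
read(): buf=[25 _ _ 76 15 99], head=3, tail=1, size=4
write(70): buf=[25 70 _ 76 15 99], head=3, tail=2, size=5

Answer: 25 70 _ 76 15 99
3
2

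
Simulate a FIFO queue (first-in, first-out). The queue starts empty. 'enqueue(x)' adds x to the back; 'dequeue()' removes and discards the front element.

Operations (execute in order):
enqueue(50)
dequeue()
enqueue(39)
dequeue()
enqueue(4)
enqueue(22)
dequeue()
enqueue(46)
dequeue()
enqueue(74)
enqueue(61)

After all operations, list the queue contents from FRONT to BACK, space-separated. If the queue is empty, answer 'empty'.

enqueue(50): [50]
dequeue(): []
enqueue(39): [39]
dequeue(): []
enqueue(4): [4]
enqueue(22): [4, 22]
dequeue(): [22]
enqueue(46): [22, 46]
dequeue(): [46]
enqueue(74): [46, 74]
enqueue(61): [46, 74, 61]

Answer: 46 74 61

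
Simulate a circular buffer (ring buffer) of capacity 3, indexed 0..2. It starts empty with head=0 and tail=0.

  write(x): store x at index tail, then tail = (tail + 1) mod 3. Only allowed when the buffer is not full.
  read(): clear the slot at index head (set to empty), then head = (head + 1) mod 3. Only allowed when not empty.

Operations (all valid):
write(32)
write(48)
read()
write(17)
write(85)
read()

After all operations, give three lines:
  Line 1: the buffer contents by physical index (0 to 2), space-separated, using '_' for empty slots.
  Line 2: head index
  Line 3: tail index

write(32): buf=[32 _ _], head=0, tail=1, size=1
write(48): buf=[32 48 _], head=0, tail=2, size=2
read(): buf=[_ 48 _], head=1, tail=2, size=1
write(17): buf=[_ 48 17], head=1, tail=0, size=2
write(85): buf=[85 48 17], head=1, tail=1, size=3
read(): buf=[85 _ 17], head=2, tail=1, size=2

Answer: 85 _ 17
2
1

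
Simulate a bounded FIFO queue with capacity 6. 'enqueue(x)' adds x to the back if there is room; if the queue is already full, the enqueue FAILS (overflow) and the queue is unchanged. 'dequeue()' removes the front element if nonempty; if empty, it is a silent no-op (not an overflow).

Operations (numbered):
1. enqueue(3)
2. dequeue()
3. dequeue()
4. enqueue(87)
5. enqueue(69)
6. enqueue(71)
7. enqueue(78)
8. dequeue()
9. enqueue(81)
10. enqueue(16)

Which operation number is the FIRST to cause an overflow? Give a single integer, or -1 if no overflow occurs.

Answer: -1

Derivation:
1. enqueue(3): size=1
2. dequeue(): size=0
3. dequeue(): empty, no-op, size=0
4. enqueue(87): size=1
5. enqueue(69): size=2
6. enqueue(71): size=3
7. enqueue(78): size=4
8. dequeue(): size=3
9. enqueue(81): size=4
10. enqueue(16): size=5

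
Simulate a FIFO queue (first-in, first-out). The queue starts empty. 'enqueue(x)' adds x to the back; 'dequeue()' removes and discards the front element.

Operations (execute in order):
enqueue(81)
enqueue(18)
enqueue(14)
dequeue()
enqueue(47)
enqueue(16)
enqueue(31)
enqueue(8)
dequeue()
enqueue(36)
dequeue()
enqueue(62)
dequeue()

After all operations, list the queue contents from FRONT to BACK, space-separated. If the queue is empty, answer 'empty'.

enqueue(81): [81]
enqueue(18): [81, 18]
enqueue(14): [81, 18, 14]
dequeue(): [18, 14]
enqueue(47): [18, 14, 47]
enqueue(16): [18, 14, 47, 16]
enqueue(31): [18, 14, 47, 16, 31]
enqueue(8): [18, 14, 47, 16, 31, 8]
dequeue(): [14, 47, 16, 31, 8]
enqueue(36): [14, 47, 16, 31, 8, 36]
dequeue(): [47, 16, 31, 8, 36]
enqueue(62): [47, 16, 31, 8, 36, 62]
dequeue(): [16, 31, 8, 36, 62]

Answer: 16 31 8 36 62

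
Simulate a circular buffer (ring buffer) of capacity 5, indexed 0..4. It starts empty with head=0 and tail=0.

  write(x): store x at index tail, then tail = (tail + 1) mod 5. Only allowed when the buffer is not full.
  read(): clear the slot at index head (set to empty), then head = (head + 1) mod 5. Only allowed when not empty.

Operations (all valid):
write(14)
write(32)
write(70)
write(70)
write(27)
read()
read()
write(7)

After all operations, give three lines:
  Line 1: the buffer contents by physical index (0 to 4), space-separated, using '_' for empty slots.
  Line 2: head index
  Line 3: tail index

write(14): buf=[14 _ _ _ _], head=0, tail=1, size=1
write(32): buf=[14 32 _ _ _], head=0, tail=2, size=2
write(70): buf=[14 32 70 _ _], head=0, tail=3, size=3
write(70): buf=[14 32 70 70 _], head=0, tail=4, size=4
write(27): buf=[14 32 70 70 27], head=0, tail=0, size=5
read(): buf=[_ 32 70 70 27], head=1, tail=0, size=4
read(): buf=[_ _ 70 70 27], head=2, tail=0, size=3
write(7): buf=[7 _ 70 70 27], head=2, tail=1, size=4

Answer: 7 _ 70 70 27
2
1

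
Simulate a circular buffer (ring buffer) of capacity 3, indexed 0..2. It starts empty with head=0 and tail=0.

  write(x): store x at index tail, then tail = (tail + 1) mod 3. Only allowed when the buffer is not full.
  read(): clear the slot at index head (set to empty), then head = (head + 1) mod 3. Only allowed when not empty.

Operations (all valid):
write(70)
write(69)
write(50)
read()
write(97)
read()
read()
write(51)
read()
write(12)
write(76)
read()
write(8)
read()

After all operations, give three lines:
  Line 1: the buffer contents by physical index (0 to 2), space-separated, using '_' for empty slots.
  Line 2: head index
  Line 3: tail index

write(70): buf=[70 _ _], head=0, tail=1, size=1
write(69): buf=[70 69 _], head=0, tail=2, size=2
write(50): buf=[70 69 50], head=0, tail=0, size=3
read(): buf=[_ 69 50], head=1, tail=0, size=2
write(97): buf=[97 69 50], head=1, tail=1, size=3
read(): buf=[97 _ 50], head=2, tail=1, size=2
read(): buf=[97 _ _], head=0, tail=1, size=1
write(51): buf=[97 51 _], head=0, tail=2, size=2
read(): buf=[_ 51 _], head=1, tail=2, size=1
write(12): buf=[_ 51 12], head=1, tail=0, size=2
write(76): buf=[76 51 12], head=1, tail=1, size=3
read(): buf=[76 _ 12], head=2, tail=1, size=2
write(8): buf=[76 8 12], head=2, tail=2, size=3
read(): buf=[76 8 _], head=0, tail=2, size=2

Answer: 76 8 _
0
2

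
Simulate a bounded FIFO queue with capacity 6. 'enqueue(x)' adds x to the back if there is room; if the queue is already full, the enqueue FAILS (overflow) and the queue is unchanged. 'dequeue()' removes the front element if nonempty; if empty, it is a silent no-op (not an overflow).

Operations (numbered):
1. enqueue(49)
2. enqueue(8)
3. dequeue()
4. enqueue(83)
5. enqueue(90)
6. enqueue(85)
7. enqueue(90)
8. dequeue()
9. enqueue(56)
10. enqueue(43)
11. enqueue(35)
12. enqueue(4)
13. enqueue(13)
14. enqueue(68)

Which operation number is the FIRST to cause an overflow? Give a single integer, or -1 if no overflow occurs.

1. enqueue(49): size=1
2. enqueue(8): size=2
3. dequeue(): size=1
4. enqueue(83): size=2
5. enqueue(90): size=3
6. enqueue(85): size=4
7. enqueue(90): size=5
8. dequeue(): size=4
9. enqueue(56): size=5
10. enqueue(43): size=6
11. enqueue(35): size=6=cap → OVERFLOW (fail)
12. enqueue(4): size=6=cap → OVERFLOW (fail)
13. enqueue(13): size=6=cap → OVERFLOW (fail)
14. enqueue(68): size=6=cap → OVERFLOW (fail)

Answer: 11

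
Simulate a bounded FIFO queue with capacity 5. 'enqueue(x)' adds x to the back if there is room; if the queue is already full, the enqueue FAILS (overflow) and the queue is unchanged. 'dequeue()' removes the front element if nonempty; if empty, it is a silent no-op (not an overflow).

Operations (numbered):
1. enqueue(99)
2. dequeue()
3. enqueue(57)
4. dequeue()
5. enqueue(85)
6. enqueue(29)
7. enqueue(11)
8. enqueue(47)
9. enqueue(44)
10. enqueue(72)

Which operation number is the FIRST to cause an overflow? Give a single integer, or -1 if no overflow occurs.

Answer: 10

Derivation:
1. enqueue(99): size=1
2. dequeue(): size=0
3. enqueue(57): size=1
4. dequeue(): size=0
5. enqueue(85): size=1
6. enqueue(29): size=2
7. enqueue(11): size=3
8. enqueue(47): size=4
9. enqueue(44): size=5
10. enqueue(72): size=5=cap → OVERFLOW (fail)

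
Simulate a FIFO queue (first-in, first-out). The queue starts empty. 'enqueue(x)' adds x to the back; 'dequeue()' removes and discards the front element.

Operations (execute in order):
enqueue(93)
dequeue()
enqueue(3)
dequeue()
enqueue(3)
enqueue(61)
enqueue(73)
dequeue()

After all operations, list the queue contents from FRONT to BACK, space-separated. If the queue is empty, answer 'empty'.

enqueue(93): [93]
dequeue(): []
enqueue(3): [3]
dequeue(): []
enqueue(3): [3]
enqueue(61): [3, 61]
enqueue(73): [3, 61, 73]
dequeue(): [61, 73]

Answer: 61 73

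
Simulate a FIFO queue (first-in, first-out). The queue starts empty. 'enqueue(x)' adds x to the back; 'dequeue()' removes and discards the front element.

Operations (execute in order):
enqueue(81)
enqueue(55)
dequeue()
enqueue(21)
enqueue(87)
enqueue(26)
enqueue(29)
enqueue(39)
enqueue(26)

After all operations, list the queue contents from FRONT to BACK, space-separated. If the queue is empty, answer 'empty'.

enqueue(81): [81]
enqueue(55): [81, 55]
dequeue(): [55]
enqueue(21): [55, 21]
enqueue(87): [55, 21, 87]
enqueue(26): [55, 21, 87, 26]
enqueue(29): [55, 21, 87, 26, 29]
enqueue(39): [55, 21, 87, 26, 29, 39]
enqueue(26): [55, 21, 87, 26, 29, 39, 26]

Answer: 55 21 87 26 29 39 26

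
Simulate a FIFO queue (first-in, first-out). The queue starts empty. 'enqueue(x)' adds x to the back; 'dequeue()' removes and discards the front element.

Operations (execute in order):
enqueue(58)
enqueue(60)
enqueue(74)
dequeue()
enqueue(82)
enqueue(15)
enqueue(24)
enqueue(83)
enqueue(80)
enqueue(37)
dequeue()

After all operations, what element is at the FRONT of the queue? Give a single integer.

enqueue(58): queue = [58]
enqueue(60): queue = [58, 60]
enqueue(74): queue = [58, 60, 74]
dequeue(): queue = [60, 74]
enqueue(82): queue = [60, 74, 82]
enqueue(15): queue = [60, 74, 82, 15]
enqueue(24): queue = [60, 74, 82, 15, 24]
enqueue(83): queue = [60, 74, 82, 15, 24, 83]
enqueue(80): queue = [60, 74, 82, 15, 24, 83, 80]
enqueue(37): queue = [60, 74, 82, 15, 24, 83, 80, 37]
dequeue(): queue = [74, 82, 15, 24, 83, 80, 37]

Answer: 74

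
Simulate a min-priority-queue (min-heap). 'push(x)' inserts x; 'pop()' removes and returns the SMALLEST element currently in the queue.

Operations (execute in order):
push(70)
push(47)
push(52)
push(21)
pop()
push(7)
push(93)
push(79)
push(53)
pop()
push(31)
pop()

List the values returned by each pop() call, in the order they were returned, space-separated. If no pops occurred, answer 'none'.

push(70): heap contents = [70]
push(47): heap contents = [47, 70]
push(52): heap contents = [47, 52, 70]
push(21): heap contents = [21, 47, 52, 70]
pop() → 21: heap contents = [47, 52, 70]
push(7): heap contents = [7, 47, 52, 70]
push(93): heap contents = [7, 47, 52, 70, 93]
push(79): heap contents = [7, 47, 52, 70, 79, 93]
push(53): heap contents = [7, 47, 52, 53, 70, 79, 93]
pop() → 7: heap contents = [47, 52, 53, 70, 79, 93]
push(31): heap contents = [31, 47, 52, 53, 70, 79, 93]
pop() → 31: heap contents = [47, 52, 53, 70, 79, 93]

Answer: 21 7 31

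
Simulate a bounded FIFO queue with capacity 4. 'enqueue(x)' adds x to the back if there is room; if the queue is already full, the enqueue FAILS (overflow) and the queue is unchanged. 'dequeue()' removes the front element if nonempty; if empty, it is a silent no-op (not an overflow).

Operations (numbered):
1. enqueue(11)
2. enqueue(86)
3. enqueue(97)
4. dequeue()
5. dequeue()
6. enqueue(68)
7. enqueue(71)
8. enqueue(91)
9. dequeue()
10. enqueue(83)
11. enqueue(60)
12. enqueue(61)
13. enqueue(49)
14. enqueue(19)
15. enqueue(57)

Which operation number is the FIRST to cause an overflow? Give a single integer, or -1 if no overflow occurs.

1. enqueue(11): size=1
2. enqueue(86): size=2
3. enqueue(97): size=3
4. dequeue(): size=2
5. dequeue(): size=1
6. enqueue(68): size=2
7. enqueue(71): size=3
8. enqueue(91): size=4
9. dequeue(): size=3
10. enqueue(83): size=4
11. enqueue(60): size=4=cap → OVERFLOW (fail)
12. enqueue(61): size=4=cap → OVERFLOW (fail)
13. enqueue(49): size=4=cap → OVERFLOW (fail)
14. enqueue(19): size=4=cap → OVERFLOW (fail)
15. enqueue(57): size=4=cap → OVERFLOW (fail)

Answer: 11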